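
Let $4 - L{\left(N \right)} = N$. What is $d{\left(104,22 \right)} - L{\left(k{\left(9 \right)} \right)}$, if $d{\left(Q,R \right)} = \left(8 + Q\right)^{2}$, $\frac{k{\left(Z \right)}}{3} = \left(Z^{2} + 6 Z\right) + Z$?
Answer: $12972$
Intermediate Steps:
$k{\left(Z \right)} = 3 Z^{2} + 21 Z$ ($k{\left(Z \right)} = 3 \left(\left(Z^{2} + 6 Z\right) + Z\right) = 3 \left(Z^{2} + 7 Z\right) = 3 Z^{2} + 21 Z$)
$L{\left(N \right)} = 4 - N$
$d{\left(104,22 \right)} - L{\left(k{\left(9 \right)} \right)} = \left(8 + 104\right)^{2} - \left(4 - 3 \cdot 9 \left(7 + 9\right)\right) = 112^{2} - \left(4 - 3 \cdot 9 \cdot 16\right) = 12544 - \left(4 - 432\right) = 12544 - -428 = 12544 + 428 = 12972$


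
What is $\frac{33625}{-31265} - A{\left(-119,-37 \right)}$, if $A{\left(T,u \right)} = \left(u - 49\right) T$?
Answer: $- \frac{63999927}{6253} \approx -10235.0$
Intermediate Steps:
$A{\left(T,u \right)} = T \left(-49 + u\right)$ ($A{\left(T,u \right)} = \left(-49 + u\right) T = T \left(-49 + u\right)$)
$\frac{33625}{-31265} - A{\left(-119,-37 \right)} = \frac{33625}{-31265} - - 119 \left(-49 - 37\right) = 33625 \left(- \frac{1}{31265}\right) - \left(-119\right) \left(-86\right) = - \frac{6725}{6253} - 10234 = - \frac{63999927}{6253}$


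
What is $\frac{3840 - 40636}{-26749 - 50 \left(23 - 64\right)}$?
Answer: $\frac{36796}{24699} \approx 1.4898$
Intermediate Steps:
$\frac{3840 - 40636}{-26749 - 50 \left(23 - 64\right)} = - \frac{36796}{-26749 - -2050} = - \frac{36796}{-26749 + 2050} = - \frac{36796}{-24699} = \left(-36796\right) \left(- \frac{1}{24699}\right) = \frac{36796}{24699}$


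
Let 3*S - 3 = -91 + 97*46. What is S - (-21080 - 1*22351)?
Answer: 44889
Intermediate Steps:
S = 1458 (S = 1 + (-91 + 97*46)/3 = 1 + (-91 + 4462)/3 = 1 + (1/3)*4371 = 1 + 1457 = 1458)
S - (-21080 - 1*22351) = 1458 - (-21080 - 1*22351) = 1458 - (-21080 - 22351) = 1458 - 1*(-43431) = 1458 + 43431 = 44889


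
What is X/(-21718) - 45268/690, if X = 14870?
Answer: -248347681/3746355 ≈ -66.291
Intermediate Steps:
X/(-21718) - 45268/690 = 14870/(-21718) - 45268/690 = 14870*(-1/21718) - 45268*1/690 = -7435/10859 - 22634/345 = -248347681/3746355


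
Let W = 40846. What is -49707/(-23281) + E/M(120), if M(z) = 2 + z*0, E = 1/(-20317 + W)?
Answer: 2040893287/955871298 ≈ 2.1351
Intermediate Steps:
E = 1/20529 (E = 1/(-20317 + 40846) = 1/20529 ≈ 4.8712e-5)
M(z) = 2 (M(z) = 2 + 0 = 2)
-49707/(-23281) + E/M(120) = -49707/(-23281) + (1/20529)/2 = -49707*(-1/23281) + (1/20529)*(½) = 49707/23281 + 1/41058 = 2040893287/955871298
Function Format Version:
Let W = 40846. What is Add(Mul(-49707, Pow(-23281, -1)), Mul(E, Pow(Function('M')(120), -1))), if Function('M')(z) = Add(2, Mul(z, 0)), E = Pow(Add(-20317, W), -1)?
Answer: Rational(2040893287, 955871298) ≈ 2.1351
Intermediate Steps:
E = Rational(1, 20529) (E = Pow(Add(-20317, 40846), -1) = Pow(20529, -1) = Rational(1, 20529) ≈ 4.8712e-5)
Function('M')(z) = 2 (Function('M')(z) = Add(2, 0) = 2)
Add(Mul(-49707, Pow(-23281, -1)), Mul(E, Pow(Function('M')(120), -1))) = Add(Mul(-49707, Pow(-23281, -1)), Mul(Rational(1, 20529), Pow(2, -1))) = Add(Mul(-49707, Rational(-1, 23281)), Mul(Rational(1, 20529), Rational(1, 2))) = Add(Rational(49707, 23281), Rational(1, 41058)) = Rational(2040893287, 955871298)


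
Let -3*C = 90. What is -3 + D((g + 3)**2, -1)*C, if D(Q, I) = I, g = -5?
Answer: 27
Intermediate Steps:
C = -30 (C = -1/3*90 = -30)
-3 + D((g + 3)**2, -1)*C = -3 - 1*(-30) = -3 + 30 = 27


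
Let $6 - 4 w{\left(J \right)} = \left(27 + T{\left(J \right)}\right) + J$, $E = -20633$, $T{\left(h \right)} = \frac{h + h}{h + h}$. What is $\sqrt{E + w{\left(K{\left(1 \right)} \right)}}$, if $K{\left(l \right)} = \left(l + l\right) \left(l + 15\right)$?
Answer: $\frac{i \sqrt{82586}}{2} \approx 143.69 i$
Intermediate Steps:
$T{\left(h \right)} = 1$ ($T{\left(h \right)} = \frac{2 h}{2 h} = 2 h \frac{1}{2 h} = 1$)
$K{\left(l \right)} = 2 l \left(15 + l\right)$
$w{\left(J \right)} = - \frac{11}{2} - \frac{J}{4}$ ($w{\left(J \right)} = \frac{3}{2} - \frac{\left(27 + 1\right) + J}{4} = \frac{3}{2} - \frac{28 + J}{4} = \frac{3}{2} - \left(7 + \frac{J}{4}\right) = - \frac{11}{2} - \frac{J}{4}$)
$\sqrt{E + w{\left(K{\left(1 \right)} \right)}} = \sqrt{-20633 - \left(\frac{11}{2} + \frac{2 \cdot 1 \left(15 + 1\right)}{4}\right)} = \sqrt{-20633 - \left(\frac{11}{2} + \frac{2 \cdot 1 \cdot 16}{4}\right)} = \sqrt{-20633 - \frac{27}{2}} = \sqrt{- \frac{41293}{2}} = \frac{i \sqrt{82586}}{2}$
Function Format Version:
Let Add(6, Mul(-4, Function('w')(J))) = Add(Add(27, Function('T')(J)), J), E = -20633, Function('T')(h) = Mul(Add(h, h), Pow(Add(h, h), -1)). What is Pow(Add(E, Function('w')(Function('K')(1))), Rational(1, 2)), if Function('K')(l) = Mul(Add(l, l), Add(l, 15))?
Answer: Mul(Rational(1, 2), I, Pow(82586, Rational(1, 2))) ≈ Mul(143.69, I)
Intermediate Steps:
Function('T')(h) = 1 (Function('T')(h) = Mul(Mul(2, h), Pow(Mul(2, h), -1)) = Mul(Mul(2, h), Mul(Rational(1, 2), Pow(h, -1))) = 1)
Function('K')(l) = Mul(2, l, Add(15, l)) (Function('K')(l) = Mul(Mul(2, l), Add(15, l)) = Mul(2, l, Add(15, l)))
Function('w')(J) = Add(Rational(-11, 2), Mul(Rational(-1, 4), J)) (Function('w')(J) = Add(Rational(3, 2), Mul(Rational(-1, 4), Add(Add(27, 1), J))) = Add(Rational(3, 2), Mul(Rational(-1, 4), Add(28, J))) = Add(Rational(3, 2), Add(-7, Mul(Rational(-1, 4), J))) = Add(Rational(-11, 2), Mul(Rational(-1, 4), J)))
Pow(Add(E, Function('w')(Function('K')(1))), Rational(1, 2)) = Pow(Add(-20633, Add(Rational(-11, 2), Mul(Rational(-1, 4), Mul(2, 1, Add(15, 1))))), Rational(1, 2)) = Pow(Add(-20633, Add(Rational(-11, 2), Mul(Rational(-1, 4), Mul(2, 1, 16)))), Rational(1, 2)) = Pow(Add(-20633, Add(Rational(-11, 2), Mul(Rational(-1, 4), 32))), Rational(1, 2)) = Pow(Add(-20633, Add(Rational(-11, 2), -8)), Rational(1, 2)) = Pow(Add(-20633, Rational(-27, 2)), Rational(1, 2)) = Pow(Rational(-41293, 2), Rational(1, 2)) = Mul(Rational(1, 2), I, Pow(82586, Rational(1, 2)))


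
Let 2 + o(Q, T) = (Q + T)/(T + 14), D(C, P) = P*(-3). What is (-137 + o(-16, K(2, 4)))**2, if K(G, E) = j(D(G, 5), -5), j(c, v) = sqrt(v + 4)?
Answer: 762090336/38809 - 1656360*I/38809 ≈ 19637.0 - 42.68*I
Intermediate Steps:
D(C, P) = -3*P
j(c, v) = sqrt(4 + v)
K(G, E) = I (K(G, E) = sqrt(4 - 5) = sqrt(-1) = I)
o(Q, T) = -2 + (Q + T)/(14 + T) (o(Q, T) = -2 + (Q + T)/(T + 14) = -2 + (Q + T)/(14 + T))
(-137 + o(-16, K(2, 4)))**2 = (-137 + (-28 - 16 - I)/(14 + I))**2 = (-137 + ((14 - I)/197)*(-44 - I))**2 = (-137 + (-44 - I)*(14 - I)/197)**2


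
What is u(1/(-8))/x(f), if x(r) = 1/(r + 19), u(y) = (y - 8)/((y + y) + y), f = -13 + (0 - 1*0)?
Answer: 130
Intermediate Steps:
f = -13 (f = -13 + (0 + 0) = -13 + 0 = -13)
u(y) = (-8 + y)/(3*y) (u(y) = (-8 + y)/(2*y + y) = (-8 + y)/((3*y)) = (-8 + y)*(1/(3*y)) = (-8 + y)/(3*y))
x(r) = 1/(19 + r)
u(1/(-8))/x(f) = ((-8 + 1/(-8))/(3*(1/(-8))))/(1/(19 - 13)) = ((-8 - 1/8)/(3*(-1/8)))/(1/6) = ((1/3)*(-8)*(-65/8))/(1/6) = (65/3)*6 = 130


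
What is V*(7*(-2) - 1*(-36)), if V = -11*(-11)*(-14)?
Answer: -37268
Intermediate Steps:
V = -1694 (V = 121*(-14) = -1694)
V*(7*(-2) - 1*(-36)) = -1694*(7*(-2) - 1*(-36)) = -1694*(-14 + 36) = -1694*22 = -37268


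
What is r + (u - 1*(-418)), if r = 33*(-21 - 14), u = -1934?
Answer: -2671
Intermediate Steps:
r = -1155 (r = 33*(-35) = -1155)
r + (u - 1*(-418)) = -1155 + (-1934 - 1*(-418)) = -1155 + (-1934 + 418) = -1155 - 1516 = -2671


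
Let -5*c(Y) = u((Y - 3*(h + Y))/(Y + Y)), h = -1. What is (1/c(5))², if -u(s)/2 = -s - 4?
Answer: 625/1089 ≈ 0.57392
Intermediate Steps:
u(s) = 8 + 2*s (u(s) = -2*(-s - 4) = -2*(-4 - s) = 8 + 2*s)
c(Y) = -8/5 - (3 - 2*Y)/(5*Y) (c(Y) = -(8 + 2*((Y - 3*(-1 + Y))/(Y + Y)))/5 = -(8 + 2*((Y + (3 - 3*Y))/((2*Y))))/5 = -(8 + 2*((3 - 2*Y)*(1/(2*Y))))/5 = -(8 + 2*((3 - 2*Y)/(2*Y)))/5 = -(8 + (3 - 2*Y)/Y)/5 = -8/5 - (3 - 2*Y)/(5*Y))
(1/c(5))² = (1/((⅗)*(-1 - 2*5)/5))² = (1/((⅗)*(⅕)*(-1 - 10)))² = (1/((⅗)*(⅕)*(-11)))² = (1/(-33/25))² = (-25/33)² = 625/1089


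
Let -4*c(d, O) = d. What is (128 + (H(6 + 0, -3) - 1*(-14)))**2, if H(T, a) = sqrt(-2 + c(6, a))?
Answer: (284 + I*sqrt(14))**2/4 ≈ 20161.0 + 531.32*I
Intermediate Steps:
c(d, O) = -d/4
H(T, a) = I*sqrt(14)/2 (H(T, a) = sqrt(-2 - 1/4*6) = sqrt(-2 - 3/2) = sqrt(-7/2) = I*sqrt(14)/2)
(128 + (H(6 + 0, -3) - 1*(-14)))**2 = (128 + (I*sqrt(14)/2 - 1*(-14)))**2 = (128 + (I*sqrt(14)/2 + 14))**2 = (128 + (14 + I*sqrt(14)/2))**2 = (142 + I*sqrt(14)/2)**2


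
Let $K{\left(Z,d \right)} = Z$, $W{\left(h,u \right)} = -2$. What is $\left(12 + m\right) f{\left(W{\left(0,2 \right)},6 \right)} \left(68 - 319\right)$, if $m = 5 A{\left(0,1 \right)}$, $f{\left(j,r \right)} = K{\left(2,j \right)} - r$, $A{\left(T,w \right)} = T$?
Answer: $12048$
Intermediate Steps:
$f{\left(j,r \right)} = 2 - r$
$m = 0$ ($m = 5 \cdot 0 = 0$)
$\left(12 + m\right) f{\left(W{\left(0,2 \right)},6 \right)} \left(68 - 319\right) = \left(12 + 0\right) \left(2 - 6\right) \left(68 - 319\right) = 12 \left(2 - 6\right) \left(-251\right) = 12 \left(-4\right) \left(-251\right) = \left(-48\right) \left(-251\right) = 12048$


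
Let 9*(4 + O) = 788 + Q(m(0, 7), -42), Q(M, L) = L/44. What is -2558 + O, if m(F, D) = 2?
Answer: -489961/198 ≈ -2474.6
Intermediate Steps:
Q(M, L) = L/44 (Q(M, L) = L*(1/44) = L/44)
O = 16523/198 (O = -4 + (788 + (1/44)*(-42))/9 = -4 + (788 - 21/22)/9 = -4 + (1/9)*(17315/22) = -4 + 17315/198 = 16523/198 ≈ 83.449)
-2558 + O = -2558 + 16523/198 = -489961/198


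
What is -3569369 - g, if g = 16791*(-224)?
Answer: 191815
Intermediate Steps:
g = -3761184
-3569369 - g = -3569369 - 1*(-3761184) = -3569369 + 3761184 = 191815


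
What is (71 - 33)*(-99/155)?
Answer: -3762/155 ≈ -24.271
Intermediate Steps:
(71 - 33)*(-99/155) = 38*(-99*1/155) = 38*(-99/155) = -3762/155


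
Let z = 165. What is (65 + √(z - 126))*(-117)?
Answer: -7605 - 117*√39 ≈ -8335.7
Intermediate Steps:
(65 + √(z - 126))*(-117) = (65 + √(165 - 126))*(-117) = (65 + √39)*(-117) = -7605 - 117*√39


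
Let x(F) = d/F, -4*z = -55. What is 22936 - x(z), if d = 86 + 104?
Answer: 252144/11 ≈ 22922.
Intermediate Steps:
z = 55/4 (z = -¼*(-55) = 55/4 ≈ 13.750)
d = 190
x(F) = 190/F
22936 - x(z) = 22936 - 190/55/4 = 22936 - 190*4/55 = 22936 - 1*152/11 = 22936 - 152/11 = 252144/11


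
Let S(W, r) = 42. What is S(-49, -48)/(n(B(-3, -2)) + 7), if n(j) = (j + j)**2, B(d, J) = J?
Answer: 42/23 ≈ 1.8261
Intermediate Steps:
n(j) = 4*j**2 (n(j) = (2*j)**2 = 4*j**2)
S(-49, -48)/(n(B(-3, -2)) + 7) = 42/(4*(-2)**2 + 7) = 42/(4*4 + 7) = 42/(16 + 7) = 42/23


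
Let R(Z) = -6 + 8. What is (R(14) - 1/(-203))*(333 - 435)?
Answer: -41514/203 ≈ -204.50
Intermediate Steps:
R(Z) = 2
(R(14) - 1/(-203))*(333 - 435) = (2 - 1/(-203))*(333 - 435) = (2 - 1*(-1/203))*(-102) = (2 + 1/203)*(-102) = (407/203)*(-102) = -41514/203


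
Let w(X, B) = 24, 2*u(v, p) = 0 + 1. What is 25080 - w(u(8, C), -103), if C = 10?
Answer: 25056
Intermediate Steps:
u(v, p) = 1/2 (u(v, p) = (0 + 1)/2 = (1/2)*1 = 1/2)
25080 - w(u(8, C), -103) = 25080 - 1*24 = 25080 - 24 = 25056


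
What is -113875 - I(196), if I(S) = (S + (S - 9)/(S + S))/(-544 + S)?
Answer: -5178098327/45472 ≈ -1.1387e+5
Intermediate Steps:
I(S) = (S + (-9 + S)/(2*S))/(-544 + S) (I(S) = (S + (-9 + S)/((2*S)))/(-544 + S) = (S + (-9 + S)*(1/(2*S)))/(-544 + S) = (S + (-9 + S)/(2*S))/(-544 + S))
-113875 - I(196) = -113875 - (-9 + 196 + 2*196²)/(2*196*(-544 + 196)) = -113875 - (-9 + 196 + 2*38416)/(2*196*(-348)) = -113875 - (-1)*(-9 + 196 + 76832)/(2*196*348) = -113875 - (-1)*77019/(2*196*348) = -113875 - 1*(-25673/45472) = -113875 + 25673/45472 = -5178098327/45472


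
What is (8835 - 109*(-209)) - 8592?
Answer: 23024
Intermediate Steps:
(8835 - 109*(-209)) - 8592 = (8835 + 22781) - 8592 = 31616 - 8592 = 23024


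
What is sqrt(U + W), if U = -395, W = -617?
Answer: 2*I*sqrt(253) ≈ 31.812*I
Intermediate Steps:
sqrt(U + W) = sqrt(-395 - 617) = sqrt(-1012) = 2*I*sqrt(253)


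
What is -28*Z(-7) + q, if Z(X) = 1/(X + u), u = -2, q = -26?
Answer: -206/9 ≈ -22.889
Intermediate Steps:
Z(X) = 1/(-2 + X) (Z(X) = 1/(X - 2) = 1/(-2 + X))
-28*Z(-7) + q = -28/(-2 - 7) - 26 = -28/(-9) - 26 = -28*(-1/9) - 26 = 28/9 - 26 = -206/9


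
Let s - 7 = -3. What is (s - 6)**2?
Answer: 4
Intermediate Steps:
s = 4 (s = 7 - 3 = 4)
(s - 6)**2 = (4 - 6)**2 = (-2)**2 = 4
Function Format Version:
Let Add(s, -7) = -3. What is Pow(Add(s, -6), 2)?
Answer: 4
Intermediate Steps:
s = 4 (s = Add(7, -3) = 4)
Pow(Add(s, -6), 2) = Pow(Add(4, -6), 2) = Pow(-2, 2) = 4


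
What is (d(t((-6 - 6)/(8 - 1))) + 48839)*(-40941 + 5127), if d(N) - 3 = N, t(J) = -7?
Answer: -1748976690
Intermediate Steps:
d(N) = 3 + N
(d(t((-6 - 6)/(8 - 1))) + 48839)*(-40941 + 5127) = ((3 - 7) + 48839)*(-40941 + 5127) = (-4 + 48839)*(-35814) = 48835*(-35814) = -1748976690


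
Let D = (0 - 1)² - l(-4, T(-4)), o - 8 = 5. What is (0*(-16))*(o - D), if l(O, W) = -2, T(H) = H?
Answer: 0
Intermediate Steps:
o = 13 (o = 8 + 5 = 13)
D = 3 (D = (0 - 1)² - 1*(-2) = (-1)² + 2 = 1 + 2 = 3)
(0*(-16))*(o - D) = (0*(-16))*(13 - 1*3) = 0*(13 - 3) = 0*10 = 0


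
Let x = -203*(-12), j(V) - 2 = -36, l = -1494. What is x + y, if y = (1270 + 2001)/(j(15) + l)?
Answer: 3718937/1528 ≈ 2433.9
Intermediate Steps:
j(V) = -34 (j(V) = 2 - 36 = -34)
x = 2436
y = -3271/1528 (y = (1270 + 2001)/(-34 - 1494) = 3271/(-1528) = 3271*(-1/1528) = -3271/1528 ≈ -2.1407)
x + y = 2436 - 3271/1528 = 3718937/1528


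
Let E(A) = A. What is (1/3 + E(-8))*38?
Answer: -874/3 ≈ -291.33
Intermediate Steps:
(1/3 + E(-8))*38 = (1/3 - 8)*38 = -23/3*38 = -874/3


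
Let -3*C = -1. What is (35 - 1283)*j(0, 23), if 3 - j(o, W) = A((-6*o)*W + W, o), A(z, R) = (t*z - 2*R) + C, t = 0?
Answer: -3328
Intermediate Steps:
C = ⅓ (C = -⅓*(-1) = ⅓ ≈ 0.33333)
A(z, R) = ⅓ - 2*R (A(z, R) = (0*z - 2*R) + ⅓ = (0 - 2*R) + ⅓ = -2*R + ⅓ = ⅓ - 2*R)
j(o, W) = 8/3 + 2*o (j(o, W) = 3 - (⅓ - 2*o) = 3 + (-⅓ + 2*o) = 8/3 + 2*o)
(35 - 1283)*j(0, 23) = (35 - 1283)*(8/3 + 2*0) = -1248*(8/3 + 0) = -1248*8/3 = -3328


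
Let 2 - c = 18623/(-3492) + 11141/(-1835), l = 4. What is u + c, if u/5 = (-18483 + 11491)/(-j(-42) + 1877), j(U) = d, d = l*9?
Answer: -65887974703/11796796620 ≈ -5.5852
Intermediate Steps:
c = 85893217/6407820 (c = 2 - (18623/(-3492) + 11141/(-1835)) = 2 - (18623*(-1/3492) + 11141*(-1/1835)) = 2 - (-18623/3492 - 11141/1835) = 2 - 1*(-73077577/6407820) = 2 + 73077577/6407820 = 85893217/6407820 ≈ 13.404)
d = 36 (d = 4*9 = 36)
j(U) = 36
u = -34960/1841 (u = 5*((-18483 + 11491)/(-1*36 + 1877)) = 5*(-6992/(-36 + 1877)) = 5*(-6992/1841) = -34960/1841 ≈ -18.990)
u + c = -34960/1841 + 85893217/6407820 = -65887974703/11796796620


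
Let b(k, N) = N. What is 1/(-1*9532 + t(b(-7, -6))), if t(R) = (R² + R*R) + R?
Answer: -1/9466 ≈ -0.00010564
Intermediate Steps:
t(R) = R + 2*R² (t(R) = (R² + R²) + R = 2*R² + R = R + 2*R²)
1/(-1*9532 + t(b(-7, -6))) = 1/(-1*9532 - 6*(1 + 2*(-6))) = 1/(-9532 - 6*(1 - 12)) = 1/(-9532 - 6*(-11)) = 1/(-9532 + 66) = 1/(-9466) = -1/9466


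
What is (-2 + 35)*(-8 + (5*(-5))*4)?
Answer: -3564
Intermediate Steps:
(-2 + 35)*(-8 + (5*(-5))*4) = 33*(-8 - 25*4) = 33*(-8 - 100) = 33*(-108) = -3564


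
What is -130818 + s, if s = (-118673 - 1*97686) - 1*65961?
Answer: -413138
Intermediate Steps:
s = -282320 (s = (-118673 - 97686) - 65961 = -216359 - 65961 = -282320)
-130818 + s = -130818 - 282320 = -413138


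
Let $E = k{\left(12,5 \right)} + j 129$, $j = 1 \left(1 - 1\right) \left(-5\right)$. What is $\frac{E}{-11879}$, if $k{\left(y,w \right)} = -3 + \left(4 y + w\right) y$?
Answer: $- \frac{633}{11879} \approx -0.053287$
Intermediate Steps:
$k{\left(y,w \right)} = -3 + y \left(w + 4 y\right)$ ($k{\left(y,w \right)} = -3 + \left(w + 4 y\right) y = -3 + y \left(w + 4 y\right)$)
$j = 0$ ($j = 1 \left(1 - 1\right) \left(-5\right) = 1 \cdot 0 \left(-5\right) = 0 \left(-5\right) = 0$)
$E = 633$ ($E = \left(-3 + 4 \cdot 12^{2} + 5 \cdot 12\right) + 0 \cdot 129 = \left(-3 + 4 \cdot 144 + 60\right) + 0 = \left(-3 + 576 + 60\right) + 0 = 633 + 0 = 633$)
$\frac{E}{-11879} = \frac{633}{-11879} = 633 \left(- \frac{1}{11879}\right) = - \frac{633}{11879}$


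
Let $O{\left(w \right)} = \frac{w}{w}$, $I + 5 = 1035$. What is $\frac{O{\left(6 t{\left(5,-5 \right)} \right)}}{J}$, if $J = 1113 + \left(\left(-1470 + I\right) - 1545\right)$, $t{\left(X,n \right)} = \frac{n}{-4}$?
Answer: $- \frac{1}{872} \approx -0.0011468$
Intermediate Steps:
$I = 1030$ ($I = -5 + 1035 = 1030$)
$t{\left(X,n \right)} = - \frac{n}{4}$ ($t{\left(X,n \right)} = n \left(- \frac{1}{4}\right) = - \frac{n}{4}$)
$O{\left(w \right)} = 1$
$J = -872$ ($J = 1113 + \left(\left(-1470 + 1030\right) - 1545\right) = 1113 - 1985 = -872$)
$\frac{O{\left(6 t{\left(5,-5 \right)} \right)}}{J} = 1 \frac{1}{-872} = 1 \left(- \frac{1}{872}\right) = - \frac{1}{872}$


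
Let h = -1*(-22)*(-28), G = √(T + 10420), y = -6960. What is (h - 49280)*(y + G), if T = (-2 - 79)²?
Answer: 347276160 - 49896*√16981 ≈ 3.4077e+8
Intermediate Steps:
T = 6561 (T = (-81)² = 6561)
G = √16981 (G = √(6561 + 10420) = √16981 ≈ 130.31)
h = -616 (h = 22*(-28) = -616)
(h - 49280)*(y + G) = (-616 - 49280)*(-6960 + √16981) = -49896*(-6960 + √16981) = 347276160 - 49896*√16981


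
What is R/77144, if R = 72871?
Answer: 72871/77144 ≈ 0.94461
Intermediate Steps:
R/77144 = 72871/77144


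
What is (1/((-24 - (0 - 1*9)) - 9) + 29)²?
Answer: 483025/576 ≈ 838.58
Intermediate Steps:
(1/((-24 - (0 - 1*9)) - 9) + 29)² = (1/((-24 - (0 - 9)) - 9) + 29)² = (1/((-24 - 1*(-9)) - 9) + 29)² = (1/((-24 + 9) - 9) + 29)² = (1/(-15 - 9) + 29)² = (1/(-24) + 29)² = (-1/24 + 29)² = (695/24)² = 483025/576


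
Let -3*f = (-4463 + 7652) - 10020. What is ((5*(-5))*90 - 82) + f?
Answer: -55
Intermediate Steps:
f = 2277 (f = -((-4463 + 7652) - 10020)/3 = -(3189 - 10020)/3 = -⅓*(-6831) = 2277)
((5*(-5))*90 - 82) + f = ((5*(-5))*90 - 82) + 2277 = (-25*90 - 82) + 2277 = (-2250 - 82) + 2277 = -2332 + 2277 = -55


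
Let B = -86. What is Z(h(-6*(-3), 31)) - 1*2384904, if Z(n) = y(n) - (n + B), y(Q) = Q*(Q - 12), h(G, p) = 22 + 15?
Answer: -2383930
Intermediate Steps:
h(G, p) = 37
y(Q) = Q*(-12 + Q)
Z(n) = 86 - n + n*(-12 + n) (Z(n) = n*(-12 + n) - (n - 86) = n*(-12 + n) - (-86 + n) = n*(-12 + n) + (86 - n) = 86 - n + n*(-12 + n))
Z(h(-6*(-3), 31)) - 1*2384904 = (86 - 1*37 + 37*(-12 + 37)) - 1*2384904 = (86 - 37 + 37*25) - 2384904 = (86 - 37 + 925) - 2384904 = 974 - 2384904 = -2383930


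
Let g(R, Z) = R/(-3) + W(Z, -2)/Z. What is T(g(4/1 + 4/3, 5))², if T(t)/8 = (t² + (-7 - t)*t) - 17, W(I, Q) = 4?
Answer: 13366336/2025 ≈ 6600.7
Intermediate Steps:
g(R, Z) = 4/Z - R/3 (g(R, Z) = R/(-3) + 4/Z = R*(-⅓) + 4/Z = -R/3 + 4/Z = 4/Z - R/3)
T(t) = -136 + 8*t² + 8*t*(-7 - t) (T(t) = 8*((t² + (-7 - t)*t) - 17) = 8*((t² + t*(-7 - t)) - 17) = 8*(-17 + t² + t*(-7 - t)) = -136 + 8*t² + 8*t*(-7 - t))
T(g(4/1 + 4/3, 5))² = (-136 - 56*(4/5 - (4/1 + 4/3)/3))² = (-136 - 56*(4*(⅕) - (4*1 + 4*(⅓))/3))² = (-136 - 56*(⅘ - (4 + 4/3)/3))² = (-136 - 56*(⅘ - ⅓*16/3))² = (-136 - 56*(⅘ - 16/9))² = (-136 - 56*(-44/45))² = (-136 + 2464/45)² = (-3656/45)² = 13366336/2025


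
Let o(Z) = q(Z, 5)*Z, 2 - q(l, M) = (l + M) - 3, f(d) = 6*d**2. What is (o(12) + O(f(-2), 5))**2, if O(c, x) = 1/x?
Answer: 516961/25 ≈ 20678.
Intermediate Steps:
q(l, M) = 5 - M - l (q(l, M) = 2 - ((l + M) - 3) = 2 - ((M + l) - 3) = 2 - (-3 + M + l) = 2 + (3 - M - l) = 5 - M - l)
o(Z) = -Z**2 (o(Z) = (5 - 1*5 - Z)*Z = (5 - 5 - Z)*Z = (-Z)*Z = -Z**2)
(o(12) + O(f(-2), 5))**2 = (-1*12**2 + 1/5)**2 = (-1*144 + 1/5)**2 = (-144 + 1/5)**2 = (-719/5)**2 = 516961/25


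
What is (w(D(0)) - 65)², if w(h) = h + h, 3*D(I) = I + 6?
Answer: 3721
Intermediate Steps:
D(I) = 2 + I/3 (D(I) = (I + 6)/3 = (6 + I)/3 = 2 + I/3)
w(h) = 2*h
(w(D(0)) - 65)² = (2*(2 + (⅓)*0) - 65)² = (2*(2 + 0) - 65)² = (2*2 - 65)² = (4 - 65)² = (-61)² = 3721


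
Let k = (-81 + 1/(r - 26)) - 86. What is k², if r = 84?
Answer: 93799225/3364 ≈ 27883.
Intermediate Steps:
k = -9685/58 (k = (-81 + 1/(84 - 26)) - 86 = (-81 + 1/58) - 86 = -4697/58 - 86 = -9685/58 ≈ -166.98)
k² = (-9685/58)² = 93799225/3364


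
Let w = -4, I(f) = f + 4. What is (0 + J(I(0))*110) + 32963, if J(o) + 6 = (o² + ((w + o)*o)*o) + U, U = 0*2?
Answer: 34063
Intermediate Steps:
I(f) = 4 + f
U = 0
J(o) = -6 + o² + o²*(-4 + o) (J(o) = -6 + ((o² + ((-4 + o)*o)*o) + 0) = -6 + ((o² + (o*(-4 + o))*o) + 0) = -6 + ((o² + o²*(-4 + o)) + 0) = -6 + (o² + o²*(-4 + o)) = -6 + o² + o²*(-4 + o))
(0 + J(I(0))*110) + 32963 = (0 + (-6 + (4 + 0)³ - 3*(4 + 0)²)*110) + 32963 = (0 + (-6 + 4³ - 3*4²)*110) + 32963 = (0 + (-6 + 64 - 3*16)*110) + 32963 = (0 + (-6 + 64 - 48)*110) + 32963 = (0 + 10*110) + 32963 = (0 + 1100) + 32963 = 1100 + 32963 = 34063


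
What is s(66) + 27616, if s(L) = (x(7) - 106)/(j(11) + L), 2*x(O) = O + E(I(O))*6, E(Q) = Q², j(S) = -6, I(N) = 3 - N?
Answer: 3313811/120 ≈ 27615.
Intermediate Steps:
x(O) = O/2 + 3*(3 - O)² (x(O) = (O + (3 - O)²*6)/2 = (O + 6*(3 - O)²)/2 = O/2 + 3*(3 - O)²)
s(L) = -109/(2*(-6 + L)) (s(L) = (((½)*7 + 3*(-3 + 7)²) - 106)/(-6 + L) = ((7/2 + 3*4²) - 106)/(-6 + L) = ((7/2 + 3*16) - 106)/(-6 + L) = ((7/2 + 48) - 106)/(-6 + L) = (103/2 - 106)/(-6 + L) = -109/(2*(-6 + L)))
s(66) + 27616 = -109/(-12 + 2*66) + 27616 = -109/(-12 + 132) + 27616 = -109/120 + 27616 = 3313811/120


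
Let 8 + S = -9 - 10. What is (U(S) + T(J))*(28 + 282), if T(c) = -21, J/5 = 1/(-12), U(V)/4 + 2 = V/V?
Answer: -7750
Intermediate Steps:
S = -27 (S = -8 + (-9 - 10) = -8 - 19 = -27)
U(V) = -4 (U(V) = -8 + 4*(V/V) = -8 + 4*1 = -8 + 4 = -4)
J = -5/12 (J = 5/(-12) = 5*(-1/12) = -5/12 ≈ -0.41667)
(U(S) + T(J))*(28 + 282) = (-4 - 21)*(28 + 282) = -25*310 = -7750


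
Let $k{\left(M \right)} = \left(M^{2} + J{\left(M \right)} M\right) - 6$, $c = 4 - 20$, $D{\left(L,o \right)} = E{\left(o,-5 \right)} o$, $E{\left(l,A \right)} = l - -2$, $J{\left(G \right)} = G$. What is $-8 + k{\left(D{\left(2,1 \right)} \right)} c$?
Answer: $-200$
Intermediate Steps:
$E{\left(l,A \right)} = 2 + l$ ($E{\left(l,A \right)} = l + 2 = 2 + l$)
$D{\left(L,o \right)} = o \left(2 + o\right)$ ($D{\left(L,o \right)} = \left(2 + o\right) o = o \left(2 + o\right)$)
$c = -16$
$k{\left(M \right)} = -6 + 2 M^{2}$ ($k{\left(M \right)} = \left(M^{2} + M M\right) - 6 = \left(M^{2} + M^{2}\right) - 6 = 2 M^{2} - 6 = -6 + 2 M^{2}$)
$-8 + k{\left(D{\left(2,1 \right)} \right)} c = -8 + \left(-6 + 2 \left(1 \left(2 + 1\right)\right)^{2}\right) \left(-16\right) = -8 + \left(-6 + 2 \left(1 \cdot 3\right)^{2}\right) \left(-16\right) = -8 + \left(-6 + 2 \cdot 3^{2}\right) \left(-16\right) = -8 + \left(-6 + 2 \cdot 9\right) \left(-16\right) = -8 + \left(-6 + 18\right) \left(-16\right) = -8 + 12 \left(-16\right) = -8 - 192 = -200$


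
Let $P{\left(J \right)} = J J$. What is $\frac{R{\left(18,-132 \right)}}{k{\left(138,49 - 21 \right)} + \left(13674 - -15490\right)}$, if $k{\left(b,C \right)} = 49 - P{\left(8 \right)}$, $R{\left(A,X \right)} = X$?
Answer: $- \frac{132}{29149} \approx -0.0045285$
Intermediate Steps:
$P{\left(J \right)} = J^{2}$
$k{\left(b,C \right)} = -15$ ($k{\left(b,C \right)} = 49 - 8^{2} = 49 - 64 = -15$)
$\frac{R{\left(18,-132 \right)}}{k{\left(138,49 - 21 \right)} + \left(13674 - -15490\right)} = - \frac{132}{-15 + \left(13674 - -15490\right)} = - \frac{132}{-15 + \left(13674 + 15490\right)} = - \frac{132}{-15 + 29164} = - \frac{132}{29149}$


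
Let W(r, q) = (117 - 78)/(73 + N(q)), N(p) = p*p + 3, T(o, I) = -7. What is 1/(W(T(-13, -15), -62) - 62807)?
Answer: -3920/246203401 ≈ -1.5922e-5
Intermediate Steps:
N(p) = 3 + p² (N(p) = p² + 3 = 3 + p²)
W(r, q) = 39/(76 + q²) (W(r, q) = (117 - 78)/(73 + (3 + q²)) = 39/(76 + q²))
1/(W(T(-13, -15), -62) - 62807) = 1/(39/(76 + (-62)²) - 62807) = 1/(39/(76 + 3844) - 62807) = 1/(39/3920 - 62807) = 1/(-246203401/3920) = -3920/246203401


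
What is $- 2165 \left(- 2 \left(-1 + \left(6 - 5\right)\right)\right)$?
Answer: $0$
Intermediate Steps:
$- 2165 \left(- 2 \left(-1 + \left(6 - 5\right)\right)\right) = - 2165 \left(- 2 \left(-1 + 1\right)\right) = - 2165 \left(\left(-2\right) 0\right) = \left(-2165\right) 0 = 0$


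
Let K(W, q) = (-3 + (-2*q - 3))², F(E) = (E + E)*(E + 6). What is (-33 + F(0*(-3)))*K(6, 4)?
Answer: -6468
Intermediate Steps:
F(E) = 2*E*(6 + E) (F(E) = (2*E)*(6 + E) = 2*E*(6 + E))
K(W, q) = (-6 - 2*q)² (K(W, q) = (-3 + (-3 - 2*q))² = (-6 - 2*q)²)
(-33 + F(0*(-3)))*K(6, 4) = (-33 + 2*(0*(-3))*(6 + 0*(-3)))*(4*(3 + 4)²) = (-33 + 2*0*(6 + 0))*(4*7²) = (-33 + 2*0*6)*(4*49) = (-33 + 0)*196 = -33*196 = -6468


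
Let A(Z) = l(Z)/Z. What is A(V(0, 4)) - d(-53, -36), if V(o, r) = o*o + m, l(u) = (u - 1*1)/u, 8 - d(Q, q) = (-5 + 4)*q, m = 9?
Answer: 2276/81 ≈ 28.099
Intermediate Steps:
d(Q, q) = 8 + q (d(Q, q) = 8 - (-5 + 4)*q = 8 - (-1)*q = 8 + q)
l(u) = (-1 + u)/u (l(u) = (u - 1)/u = (-1 + u)/u)
V(o, r) = 9 + o² (V(o, r) = o*o + 9 = o² + 9 = 9 + o²)
A(Z) = (-1 + Z)/Z² (A(Z) = ((-1 + Z)/Z)/Z = (-1 + Z)/Z²)
A(V(0, 4)) - d(-53, -36) = (-1 + (9 + 0²))/(9 + 0²)² - (8 - 36) = (-1 + (9 + 0))/(9 + 0)² - 1*(-28) = (-1 + 9)/9² + 28 = (1/81)*8 + 28 = 8/81 + 28 = 2276/81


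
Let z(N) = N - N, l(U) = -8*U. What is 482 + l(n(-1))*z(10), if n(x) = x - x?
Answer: 482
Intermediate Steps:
n(x) = 0
z(N) = 0
482 + l(n(-1))*z(10) = 482 - 8*0*0 = 482 + 0*0 = 482 + 0 = 482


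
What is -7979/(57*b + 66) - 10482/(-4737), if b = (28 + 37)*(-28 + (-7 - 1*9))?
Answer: 581960117/257304366 ≈ 2.2618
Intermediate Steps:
b = -2860 (b = 65*(-28 + (-7 - 9)) = 65*(-28 - 16) = 65*(-44) = -2860)
-7979/(57*b + 66) - 10482/(-4737) = -7979/(57*(-2860) + 66) - 10482/(-4737) = -7979/(-163020 + 66) - 10482*(-1/4737) = -7979/(-162954) + 3494/1579 = -7979*(-1/162954) + 3494/1579 = 7979/162954 + 3494/1579 = 581960117/257304366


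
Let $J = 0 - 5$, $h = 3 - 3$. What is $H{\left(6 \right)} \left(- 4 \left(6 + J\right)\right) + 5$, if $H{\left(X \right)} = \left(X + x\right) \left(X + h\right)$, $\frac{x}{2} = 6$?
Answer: $-427$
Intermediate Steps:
$h = 0$ ($h = 3 - 3 = 0$)
$x = 12$ ($x = 2 \cdot 6 = 12$)
$J = -5$
$H{\left(X \right)} = X \left(12 + X\right)$ ($H{\left(X \right)} = \left(X + 12\right) \left(X + 0\right) = \left(12 + X\right) X = X \left(12 + X\right)$)
$H{\left(6 \right)} \left(- 4 \left(6 + J\right)\right) + 5 = 6 \left(12 + 6\right) \left(- 4 \left(6 - 5\right)\right) + 5 = 6 \cdot 18 \left(\left(-4\right) 1\right) + 5 = 108 \left(-4\right) + 5 = -432 + 5 = -427$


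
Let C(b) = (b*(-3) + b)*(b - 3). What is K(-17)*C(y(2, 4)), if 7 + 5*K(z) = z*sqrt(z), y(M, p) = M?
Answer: -28/5 - 68*I*sqrt(17)/5 ≈ -5.6 - 56.074*I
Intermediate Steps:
K(z) = -7/5 + z**(3/2)/5 (K(z) = -7/5 + (z*sqrt(z))/5 = -7/5 + z**(3/2)/5)
C(b) = -2*b*(-3 + b) (C(b) = (-3*b + b)*(-3 + b) = (-2*b)*(-3 + b) = -2*b*(-3 + b))
K(-17)*C(y(2, 4)) = (-7/5 + (-17)**(3/2)/5)*(2*2*(3 - 1*2)) = (-7/5 + (-17*I*sqrt(17))/5)*(2*2*(3 - 2)) = (-7/5 - 17*I*sqrt(17)/5)*(2*2*1) = (-7/5 - 17*I*sqrt(17)/5)*4 = -28/5 - 68*I*sqrt(17)/5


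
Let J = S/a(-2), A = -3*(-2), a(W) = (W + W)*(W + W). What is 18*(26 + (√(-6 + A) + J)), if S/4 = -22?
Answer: 369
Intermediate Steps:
S = -88 (S = 4*(-22) = -88)
a(W) = 4*W² (a(W) = (2*W)*(2*W) = 4*W²)
A = 6
J = -11/2 (J = -88/(4*(-2)²) = -88/(4*4) = -88/16 = -88*1/16 = -11/2 ≈ -5.5000)
18*(26 + (√(-6 + A) + J)) = 18*(26 + (√(-6 + 6) - 11/2)) = 18*(26 + (√0 - 11/2)) = 18*(26 + (0 - 11/2)) = 18*(26 - 11/2) = 18*(41/2) = 369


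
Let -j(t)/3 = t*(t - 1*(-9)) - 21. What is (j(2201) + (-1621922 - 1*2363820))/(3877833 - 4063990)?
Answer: 18578309/186157 ≈ 99.799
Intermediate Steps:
j(t) = 63 - 3*t*(9 + t) (j(t) = -3*(t*(t - 1*(-9)) - 21) = -3*(t*(t + 9) - 21) = -3*(t*(9 + t) - 21) = -3*(-21 + t*(9 + t)) = 63 - 3*t*(9 + t))
(j(2201) + (-1621922 - 1*2363820))/(3877833 - 4063990) = ((63 - 27*2201 - 3*2201²) + (-1621922 - 1*2363820))/(3877833 - 4063990) = ((63 - 59427 - 3*4844401) + (-1621922 - 2363820))/(-186157) = ((63 - 59427 - 14533203) - 3985742)*(-1/186157) = (-14592567 - 3985742)*(-1/186157) = -18578309*(-1/186157) = 18578309/186157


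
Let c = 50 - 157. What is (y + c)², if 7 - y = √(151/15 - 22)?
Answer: (1500 + I*√2685)²/225 ≈ 9988.1 + 690.89*I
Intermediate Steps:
c = -107
y = 7 - I*√2685/15 (y = 7 - √(151/15 - 22) = 7 - √(-179/15) = 7 - I*√2685/15 ≈ 7.0 - 3.4545*I)
(y + c)² = ((7 - I*√2685/15) - 107)² = (-100 - I*√2685/15)²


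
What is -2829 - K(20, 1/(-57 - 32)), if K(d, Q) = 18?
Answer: -2847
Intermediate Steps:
-2829 - K(20, 1/(-57 - 32)) = -2829 - 1*18 = -2829 - 18 = -2847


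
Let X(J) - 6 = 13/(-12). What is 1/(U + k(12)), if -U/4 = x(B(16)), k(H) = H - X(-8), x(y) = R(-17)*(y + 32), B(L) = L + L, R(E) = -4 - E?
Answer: -12/39851 ≈ -0.00030112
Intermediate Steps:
X(J) = 59/12 (X(J) = 6 + 13/(-12) = 6 + 13*(-1/12) = 6 - 13/12 = 59/12)
B(L) = 2*L
x(y) = 416 + 13*y (x(y) = (-4 - 1*(-17))*(y + 32) = (-4 + 17)*(32 + y) = 13*(32 + y) = 416 + 13*y)
k(H) = -59/12 + H (k(H) = H - 1*59/12 = H - 59/12 = -59/12 + H)
U = -3328 (U = -4*(416 + 13*(2*16)) = -4*(416 + 13*32) = -4*(416 + 416) = -4*832 = -3328)
1/(U + k(12)) = 1/(-3328 + (-59/12 + 12)) = 1/(-3328 + 85/12) = 1/(-39851/12) = -12/39851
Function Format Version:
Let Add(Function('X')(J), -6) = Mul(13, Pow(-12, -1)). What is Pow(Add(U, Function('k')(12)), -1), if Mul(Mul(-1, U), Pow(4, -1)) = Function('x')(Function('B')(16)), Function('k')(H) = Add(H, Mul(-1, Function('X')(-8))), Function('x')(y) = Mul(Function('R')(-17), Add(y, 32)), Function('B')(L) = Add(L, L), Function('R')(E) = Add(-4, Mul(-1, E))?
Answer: Rational(-12, 39851) ≈ -0.00030112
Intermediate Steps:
Function('X')(J) = Rational(59, 12) (Function('X')(J) = Add(6, Mul(13, Pow(-12, -1))) = Add(6, Mul(13, Rational(-1, 12))) = Add(6, Rational(-13, 12)) = Rational(59, 12))
Function('B')(L) = Mul(2, L)
Function('x')(y) = Add(416, Mul(13, y)) (Function('x')(y) = Mul(Add(-4, Mul(-1, -17)), Add(y, 32)) = Mul(Add(-4, 17), Add(32, y)) = Mul(13, Add(32, y)) = Add(416, Mul(13, y)))
Function('k')(H) = Add(Rational(-59, 12), H) (Function('k')(H) = Add(H, Mul(-1, Rational(59, 12))) = Add(H, Rational(-59, 12)) = Add(Rational(-59, 12), H))
U = -3328 (U = Mul(-4, Add(416, Mul(13, Mul(2, 16)))) = Mul(-4, Add(416, Mul(13, 32))) = Mul(-4, Add(416, 416)) = Mul(-4, 832) = -3328)
Pow(Add(U, Function('k')(12)), -1) = Pow(Add(-3328, Add(Rational(-59, 12), 12)), -1) = Pow(Add(-3328, Rational(85, 12)), -1) = Pow(Rational(-39851, 12), -1) = Rational(-12, 39851)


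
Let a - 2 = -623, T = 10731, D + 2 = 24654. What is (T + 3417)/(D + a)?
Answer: 14148/24031 ≈ 0.58874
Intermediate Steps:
D = 24652 (D = -2 + 24654 = 24652)
a = -621 (a = 2 - 623 = -621)
(T + 3417)/(D + a) = (10731 + 3417)/(24652 - 621) = 14148/24031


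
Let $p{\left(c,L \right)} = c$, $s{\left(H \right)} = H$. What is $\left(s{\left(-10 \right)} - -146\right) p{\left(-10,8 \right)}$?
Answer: $-1360$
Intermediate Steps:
$\left(s{\left(-10 \right)} - -146\right) p{\left(-10,8 \right)} = \left(-10 - -146\right) \left(-10\right) = \left(-10 + 146\right) \left(-10\right) = 136 \left(-10\right) = -1360$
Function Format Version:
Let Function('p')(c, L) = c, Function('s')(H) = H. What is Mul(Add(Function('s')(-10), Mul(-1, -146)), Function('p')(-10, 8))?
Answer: -1360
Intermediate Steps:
Mul(Add(Function('s')(-10), Mul(-1, -146)), Function('p')(-10, 8)) = Mul(Add(-10, Mul(-1, -146)), -10) = Mul(Add(-10, 146), -10) = Mul(136, -10) = -1360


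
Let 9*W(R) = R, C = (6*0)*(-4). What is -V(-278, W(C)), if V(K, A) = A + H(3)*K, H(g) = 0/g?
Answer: 0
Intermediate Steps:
C = 0 (C = 0*(-4) = 0)
W(R) = R/9
H(g) = 0
V(K, A) = A (V(K, A) = A + 0*K = A + 0 = A)
-V(-278, W(C)) = -0/9 = -1*0 = 0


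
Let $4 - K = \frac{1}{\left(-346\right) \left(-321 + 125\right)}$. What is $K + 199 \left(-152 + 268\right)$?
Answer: $\frac{1565735807}{67816} \approx 23088.0$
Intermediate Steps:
$K = \frac{271263}{67816}$ ($K = 4 - \frac{1}{\left(-346\right) \left(-321 + 125\right)} = 4 - \frac{1}{\left(-346\right) \left(-196\right)} = 4 - \frac{1}{67816} = \frac{271263}{67816} \approx 4.0$)
$K + 199 \left(-152 + 268\right) = \frac{271263}{67816} + 199 \left(-152 + 268\right) = \frac{271263}{67816} + 199 \cdot 116 = \frac{271263}{67816} + 23084 = \frac{1565735807}{67816}$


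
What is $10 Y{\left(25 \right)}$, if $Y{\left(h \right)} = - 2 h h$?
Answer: $-12500$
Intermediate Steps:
$Y{\left(h \right)} = - 2 h^{2}$
$10 Y{\left(25 \right)} = 10 \left(- 2 \cdot 25^{2}\right) = 10 \left(\left(-2\right) 625\right) = 10 \left(-1250\right) = -12500$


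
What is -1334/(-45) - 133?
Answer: -4651/45 ≈ -103.36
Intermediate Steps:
-1334/(-45) - 133 = -1334*(-1)/45 - 133 = -46*(-29/45) - 133 = 1334/45 - 133 = -4651/45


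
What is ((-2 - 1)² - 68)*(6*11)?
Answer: -3894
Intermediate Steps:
((-2 - 1)² - 68)*(6*11) = ((-3)² - 68)*66 = (9 - 68)*66 = -59*66 = -3894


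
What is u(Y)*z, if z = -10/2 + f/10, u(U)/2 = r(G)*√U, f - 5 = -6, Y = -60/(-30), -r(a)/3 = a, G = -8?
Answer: -1224*√2/5 ≈ -346.20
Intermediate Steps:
r(a) = -3*a
Y = 2 (Y = -60*(-1/30) = 2)
f = -1 (f = 5 - 6 = -1)
u(U) = 48*√U (u(U) = 2*((-3*(-8))*√U) = 2*(24*√U) = 48*√U)
z = -51/10 (z = -10/2 - 1/10 = -10*½ - 1*⅒ = -5 - ⅒ = -51/10 ≈ -5.1000)
u(Y)*z = (48*√2)*(-51/10) = -1224*√2/5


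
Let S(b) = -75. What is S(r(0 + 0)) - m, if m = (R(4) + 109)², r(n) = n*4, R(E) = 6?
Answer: -13300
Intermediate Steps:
r(n) = 4*n
m = 13225 (m = (6 + 109)² = 115² = 13225)
S(r(0 + 0)) - m = -75 - 1*13225 = -75 - 13225 = -13300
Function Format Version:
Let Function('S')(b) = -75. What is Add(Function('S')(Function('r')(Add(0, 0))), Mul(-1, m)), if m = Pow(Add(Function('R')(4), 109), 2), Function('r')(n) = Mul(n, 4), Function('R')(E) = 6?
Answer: -13300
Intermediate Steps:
Function('r')(n) = Mul(4, n)
m = 13225 (m = Pow(Add(6, 109), 2) = Pow(115, 2) = 13225)
Add(Function('S')(Function('r')(Add(0, 0))), Mul(-1, m)) = Add(-75, Mul(-1, 13225)) = Add(-75, -13225) = -13300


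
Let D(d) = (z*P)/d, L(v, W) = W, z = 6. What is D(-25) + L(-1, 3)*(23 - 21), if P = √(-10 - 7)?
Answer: 6 - 6*I*√17/25 ≈ 6.0 - 0.98955*I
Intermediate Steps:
P = I*√17 (P = √(-17) = I*√17 ≈ 4.1231*I)
D(d) = 6*I*√17/d (D(d) = (6*(I*√17))/d = (6*I*√17)/d = 6*I*√17/d)
D(-25) + L(-1, 3)*(23 - 21) = 6*I*√17/(-25) + 3*(23 - 21) = 6*I*√17*(-1/25) + 3*2 = -6*I*√17/25 + 6 = 6 - 6*I*√17/25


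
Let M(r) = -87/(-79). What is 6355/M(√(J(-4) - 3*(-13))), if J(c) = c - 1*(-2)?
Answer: 502045/87 ≈ 5770.6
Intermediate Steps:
J(c) = 2 + c (J(c) = c + 2 = 2 + c)
M(r) = 87/79 (M(r) = -87*(-1/79) = 87/79)
6355/M(√(J(-4) - 3*(-13))) = 6355/(87/79) = 6355*(79/87) = 502045/87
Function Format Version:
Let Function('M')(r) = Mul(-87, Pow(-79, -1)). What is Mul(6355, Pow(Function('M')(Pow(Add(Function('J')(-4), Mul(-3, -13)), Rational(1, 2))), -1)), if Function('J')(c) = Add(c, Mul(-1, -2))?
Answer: Rational(502045, 87) ≈ 5770.6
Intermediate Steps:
Function('J')(c) = Add(2, c) (Function('J')(c) = Add(c, 2) = Add(2, c))
Function('M')(r) = Rational(87, 79) (Function('M')(r) = Mul(-87, Rational(-1, 79)) = Rational(87, 79))
Mul(6355, Pow(Function('M')(Pow(Add(Function('J')(-4), Mul(-3, -13)), Rational(1, 2))), -1)) = Mul(6355, Pow(Rational(87, 79), -1)) = Mul(6355, Rational(79, 87)) = Rational(502045, 87)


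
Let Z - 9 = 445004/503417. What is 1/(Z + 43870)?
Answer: 503417/22089879547 ≈ 2.2789e-5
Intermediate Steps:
Z = 4975757/503417 (Z = 9 + 445004/503417 = 4975757/503417 ≈ 9.8840)
1/(Z + 43870) = 1/(4975757/503417 + 43870) = 1/(22089879547/503417) = 503417/22089879547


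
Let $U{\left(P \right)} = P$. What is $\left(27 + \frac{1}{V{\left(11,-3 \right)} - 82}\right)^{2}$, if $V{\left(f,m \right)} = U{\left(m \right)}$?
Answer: $\frac{5262436}{7225} \approx 728.37$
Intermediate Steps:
$V{\left(f,m \right)} = m$
$\left(27 + \frac{1}{V{\left(11,-3 \right)} - 82}\right)^{2} = \left(27 + \frac{1}{-3 - 82}\right)^{2} = \left(27 + \frac{1}{-85}\right)^{2} = \left(27 - \frac{1}{85}\right)^{2} = \left(\frac{2294}{85}\right)^{2} = \frac{5262436}{7225}$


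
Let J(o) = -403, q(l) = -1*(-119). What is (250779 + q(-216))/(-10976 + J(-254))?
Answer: -250898/11379 ≈ -22.049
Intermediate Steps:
q(l) = 119
(250779 + q(-216))/(-10976 + J(-254)) = (250779 + 119)/(-10976 - 403) = 250898/(-11379) = 250898*(-1/11379) = -250898/11379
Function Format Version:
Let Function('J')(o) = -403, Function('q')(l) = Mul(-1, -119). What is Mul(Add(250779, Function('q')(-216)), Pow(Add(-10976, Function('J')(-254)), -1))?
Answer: Rational(-250898, 11379) ≈ -22.049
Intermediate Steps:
Function('q')(l) = 119
Mul(Add(250779, Function('q')(-216)), Pow(Add(-10976, Function('J')(-254)), -1)) = Mul(Add(250779, 119), Pow(Add(-10976, -403), -1)) = Mul(250898, Pow(-11379, -1)) = Mul(250898, Rational(-1, 11379)) = Rational(-250898, 11379)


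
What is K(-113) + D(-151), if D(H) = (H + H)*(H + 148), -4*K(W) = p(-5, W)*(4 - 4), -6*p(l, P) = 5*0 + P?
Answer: 906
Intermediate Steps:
p(l, P) = -P/6 (p(l, P) = -(5*0 + P)/6 = -(0 + P)/6 = -P/6)
K(W) = 0 (K(W) = -(-W/6)*(4 - 4)/4 = -(-W/6)*0/4 = -1/4*0 = 0)
D(H) = 2*H*(148 + H) (D(H) = (2*H)*(148 + H) = 2*H*(148 + H))
K(-113) + D(-151) = 0 + 2*(-151)*(148 - 151) = 0 + 2*(-151)*(-3) = 0 + 906 = 906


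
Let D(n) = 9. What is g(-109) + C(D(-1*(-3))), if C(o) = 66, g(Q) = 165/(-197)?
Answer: 12837/197 ≈ 65.162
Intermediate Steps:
g(Q) = -165/197 (g(Q) = 165*(-1/197) = -165/197)
g(-109) + C(D(-1*(-3))) = -165/197 + 66 = 12837/197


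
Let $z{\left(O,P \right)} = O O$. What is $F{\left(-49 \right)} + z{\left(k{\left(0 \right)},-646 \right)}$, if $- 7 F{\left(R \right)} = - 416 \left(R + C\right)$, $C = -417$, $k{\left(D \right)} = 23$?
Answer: $- \frac{190153}{7} \approx -27165.0$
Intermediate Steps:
$z{\left(O,P \right)} = O^{2}$
$F{\left(R \right)} = - \frac{173472}{7} + \frac{416 R}{7}$ ($F{\left(R \right)} = - \frac{\left(-416\right) \left(R - 417\right)}{7} = - \frac{\left(-416\right) \left(-417 + R\right)}{7} = - \frac{173472 - 416 R}{7} = - \frac{173472}{7} + \frac{416 R}{7}$)
$F{\left(-49 \right)} + z{\left(k{\left(0 \right)},-646 \right)} = \left(- \frac{173472}{7} + \frac{416}{7} \left(-49\right)\right) + 23^{2} = \left(- \frac{173472}{7} - 2912\right) + 529 = - \frac{193856}{7} + 529 = - \frac{190153}{7}$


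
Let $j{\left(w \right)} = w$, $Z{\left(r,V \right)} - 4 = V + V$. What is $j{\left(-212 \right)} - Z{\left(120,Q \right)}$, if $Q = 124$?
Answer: $-464$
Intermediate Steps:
$Z{\left(r,V \right)} = 4 + 2 V$ ($Z{\left(r,V \right)} = 4 + \left(V + V\right) = 4 + 2 V$)
$j{\left(-212 \right)} - Z{\left(120,Q \right)} = -212 - \left(4 + 2 \cdot 124\right) = -212 - \left(4 + 248\right) = -212 - 252 = -464$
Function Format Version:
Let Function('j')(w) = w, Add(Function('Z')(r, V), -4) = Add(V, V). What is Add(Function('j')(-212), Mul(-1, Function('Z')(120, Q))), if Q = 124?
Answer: -464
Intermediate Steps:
Function('Z')(r, V) = Add(4, Mul(2, V)) (Function('Z')(r, V) = Add(4, Add(V, V)) = Add(4, Mul(2, V)))
Add(Function('j')(-212), Mul(-1, Function('Z')(120, Q))) = Add(-212, Mul(-1, Add(4, Mul(2, 124)))) = Add(-212, Mul(-1, Add(4, 248))) = Add(-212, Mul(-1, 252)) = Add(-212, -252) = -464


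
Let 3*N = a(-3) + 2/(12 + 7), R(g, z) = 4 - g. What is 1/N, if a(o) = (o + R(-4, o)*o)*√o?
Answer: 114/789511 + 29241*I*√3/789511 ≈ 0.00014439 + 0.06415*I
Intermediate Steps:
a(o) = 9*o^(3/2) (a(o) = (o + (4 - 1*(-4))*o)*√o = (o + (4 + 4)*o)*√o = (o + 8*o)*√o = (9*o)*√o = 9*o^(3/2))
N = 2/57 - 9*I*√3 (N = (9*(-3)^(3/2) + 2/(12 + 7))/3 = (9*(-3*I*√3) + 2/19)/3 = (-27*I*√3 + (1/19)*2)/3 = (-27*I*√3 + 2/19)/3 = (2/19 - 27*I*√3)/3 = 2/57 - 9*I*√3 ≈ 0.035088 - 15.588*I)
1/N = 1/(2/57 - 9*I*√3)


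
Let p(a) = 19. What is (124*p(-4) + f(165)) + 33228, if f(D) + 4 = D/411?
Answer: 4874515/137 ≈ 35580.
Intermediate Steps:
f(D) = -4 + D/411
(124*p(-4) + f(165)) + 33228 = (124*19 + (-4 + (1/411)*165)) + 33228 = (2356 + (-4 + 55/137)) + 33228 = (2356 - 493/137) + 33228 = 322279/137 + 33228 = 4874515/137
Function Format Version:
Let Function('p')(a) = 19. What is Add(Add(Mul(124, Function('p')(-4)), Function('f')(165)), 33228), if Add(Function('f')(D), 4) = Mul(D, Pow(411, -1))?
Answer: Rational(4874515, 137) ≈ 35580.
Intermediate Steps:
Function('f')(D) = Add(-4, Mul(Rational(1, 411), D)) (Function('f')(D) = Add(-4, Mul(D, Pow(411, -1))) = Add(-4, Mul(D, Rational(1, 411))) = Add(-4, Mul(Rational(1, 411), D)))
Add(Add(Mul(124, Function('p')(-4)), Function('f')(165)), 33228) = Add(Add(Mul(124, 19), Add(-4, Mul(Rational(1, 411), 165))), 33228) = Add(Add(2356, Add(-4, Rational(55, 137))), 33228) = Add(Add(2356, Rational(-493, 137)), 33228) = Add(Rational(322279, 137), 33228) = Rational(4874515, 137)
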